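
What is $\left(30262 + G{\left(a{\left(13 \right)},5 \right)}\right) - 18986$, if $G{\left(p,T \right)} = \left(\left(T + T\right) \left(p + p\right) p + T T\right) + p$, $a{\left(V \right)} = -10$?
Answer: $13291$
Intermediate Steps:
$G{\left(p,T \right)} = p + T^{2} + 4 T p^{2}$ ($G{\left(p,T \right)} = \left(2 T 2 p p + T^{2}\right) + p = \left(4 T p p + T^{2}\right) + p = \left(4 T p^{2} + T^{2}\right) + p = \left(T^{2} + 4 T p^{2}\right) + p = p + T^{2} + 4 T p^{2}$)
$\left(30262 + G{\left(a{\left(13 \right)},5 \right)}\right) - 18986 = \left(30262 + \left(-10 + 5^{2} + 4 \cdot 5 \left(-10\right)^{2}\right)\right) - 18986 = \left(30262 + \left(-10 + 25 + 4 \cdot 5 \cdot 100\right)\right) - 18986 = \left(30262 + \left(-10 + 25 + 2000\right)\right) - 18986 = \left(30262 + 2015\right) - 18986 = 32277 - 18986 = 13291$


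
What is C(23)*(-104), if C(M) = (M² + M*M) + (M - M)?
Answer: -110032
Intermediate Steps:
C(M) = 2*M² (C(M) = (M² + M²) + 0 = 2*M² + 0 = 2*M²)
C(23)*(-104) = (2*23²)*(-104) = (2*529)*(-104) = 1058*(-104) = -110032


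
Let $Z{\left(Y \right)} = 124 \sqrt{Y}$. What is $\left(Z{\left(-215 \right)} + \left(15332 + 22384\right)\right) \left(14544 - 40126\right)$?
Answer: $-964850712 - 3172168 i \sqrt{215} \approx -9.6485 \cdot 10^{8} - 4.6513 \cdot 10^{7} i$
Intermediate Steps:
$\left(Z{\left(-215 \right)} + \left(15332 + 22384\right)\right) \left(14544 - 40126\right) = \left(124 \sqrt{-215} + \left(15332 + 22384\right)\right) \left(14544 - 40126\right) = \left(124 i \sqrt{215} + 37716\right) \left(-25582\right) = \left(37716 + 124 i \sqrt{215}\right) \left(-25582\right) = -964850712 - 3172168 i \sqrt{215}$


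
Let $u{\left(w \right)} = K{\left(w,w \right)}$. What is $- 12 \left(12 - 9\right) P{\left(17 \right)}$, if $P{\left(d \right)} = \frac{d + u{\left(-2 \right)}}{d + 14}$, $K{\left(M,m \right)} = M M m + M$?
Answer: $- \frac{252}{31} \approx -8.129$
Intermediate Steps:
$K{\left(M,m \right)} = M + m M^{2}$ ($K{\left(M,m \right)} = M^{2} m + M = m M^{2} + M = M + m M^{2}$)
$u{\left(w \right)} = w \left(1 + w^{2}\right)$ ($u{\left(w \right)} = w \left(1 + w w\right) = w \left(1 + w^{2}\right)$)
$P{\left(d \right)} = \frac{-10 + d}{14 + d}$ ($P{\left(d \right)} = \frac{d + \left(-2 + \left(-2\right)^{3}\right)}{d + 14} = \frac{d - 10}{14 + d} = \frac{-10 + d}{14 + d}$)
$- 12 \left(12 - 9\right) P{\left(17 \right)} = - 12 \left(12 - 9\right) \frac{-10 + 17}{14 + 17} = \left(-12\right) 3 \cdot \frac{1}{31} \cdot 7 = - 36 \cdot \frac{1}{31} \cdot 7 = \left(-36\right) \frac{7}{31} = - \frac{252}{31}$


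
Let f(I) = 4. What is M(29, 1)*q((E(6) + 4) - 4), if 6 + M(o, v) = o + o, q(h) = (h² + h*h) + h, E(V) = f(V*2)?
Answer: 1872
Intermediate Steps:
E(V) = 4
q(h) = h + 2*h² (q(h) = (h² + h²) + h = 2*h² + h = h + 2*h²)
M(o, v) = -6 + 2*o (M(o, v) = -6 + (o + o) = -6 + 2*o)
M(29, 1)*q((E(6) + 4) - 4) = (-6 + 2*29)*(((4 + 4) - 4)*(1 + 2*((4 + 4) - 4))) = (-6 + 58)*((8 - 4)*(1 + 2*(8 - 4))) = 52*(4*(1 + 2*4)) = 52*(4*(1 + 8)) = 52*(4*9) = 52*36 = 1872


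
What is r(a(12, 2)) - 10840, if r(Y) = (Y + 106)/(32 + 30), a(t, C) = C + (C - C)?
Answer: -335986/31 ≈ -10838.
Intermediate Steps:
a(t, C) = C (a(t, C) = C + 0 = C)
r(Y) = 53/31 + Y/62 (r(Y) = (106 + Y)/62 = (106 + Y)*(1/62) = 53/31 + Y/62)
r(a(12, 2)) - 10840 = (53/31 + (1/62)*2) - 10840 = (53/31 + 1/31) - 10840 = 54/31 - 10840 = -335986/31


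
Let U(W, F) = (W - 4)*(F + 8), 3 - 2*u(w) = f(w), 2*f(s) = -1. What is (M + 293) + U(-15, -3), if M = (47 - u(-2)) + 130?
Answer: 1493/4 ≈ 373.25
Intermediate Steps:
f(s) = -½ (f(s) = (½)*(-1) = -½)
u(w) = 7/4 (u(w) = 3/2 - ½*(-½) = 3/2 + ¼ = 7/4)
U(W, F) = (-4 + W)*(8 + F)
M = 701/4 (M = (47 - 1*7/4) + 130 = (47 - 7/4) + 130 = 181/4 + 130 = 701/4 ≈ 175.25)
(M + 293) + U(-15, -3) = (701/4 + 293) + (-32 - 4*(-3) + 8*(-15) - 3*(-15)) = 1873/4 + (-32 + 12 - 120 + 45) = 1873/4 - 95 = 1493/4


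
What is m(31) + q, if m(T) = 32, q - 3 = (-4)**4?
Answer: 291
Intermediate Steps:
q = 259 (q = 3 + (-4)**4 = 3 + 256 = 259)
m(31) + q = 32 + 259 = 291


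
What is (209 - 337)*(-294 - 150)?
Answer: 56832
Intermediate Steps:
(209 - 337)*(-294 - 150) = -128*(-444) = 56832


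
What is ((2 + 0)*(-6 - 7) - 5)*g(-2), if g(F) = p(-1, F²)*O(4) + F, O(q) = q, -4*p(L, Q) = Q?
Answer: 186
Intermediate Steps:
p(L, Q) = -Q/4
g(F) = F - F² (g(F) = -F²/4*4 + F = -F² + F = F - F²)
((2 + 0)*(-6 - 7) - 5)*g(-2) = ((2 + 0)*(-6 - 7) - 5)*(-2*(1 - 1*(-2))) = (2*(-13) - 5)*(-2*(1 + 2)) = (-26 - 5)*(-2*3) = -31*(-6) = 186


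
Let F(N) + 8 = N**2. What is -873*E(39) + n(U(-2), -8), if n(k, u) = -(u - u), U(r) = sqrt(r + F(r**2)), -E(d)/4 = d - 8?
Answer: 108252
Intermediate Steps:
F(N) = -8 + N**2
E(d) = 32 - 4*d (E(d) = -4*(d - 8) = -4*(-8 + d) = 32 - 4*d)
U(r) = sqrt(-8 + r + r**4) (U(r) = sqrt(r + (-8 + (r**2)**2)) = sqrt(r + (-8 + r**4)) = sqrt(-8 + r + r**4))
n(k, u) = 0 (n(k, u) = -1*0 = 0)
-873*E(39) + n(U(-2), -8) = -873*(32 - 4*39) + 0 = -873*(32 - 156) + 0 = -873*(-124) + 0 = 108252 + 0 = 108252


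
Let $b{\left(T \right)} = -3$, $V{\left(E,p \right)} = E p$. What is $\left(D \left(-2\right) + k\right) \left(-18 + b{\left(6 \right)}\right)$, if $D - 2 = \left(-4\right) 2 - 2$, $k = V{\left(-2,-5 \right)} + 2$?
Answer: $-588$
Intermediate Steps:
$k = 12$ ($k = \left(-2\right) \left(-5\right) + 2 = 10 + 2 = 12$)
$D = -8$ ($D = 2 - 10 = -8$)
$\left(D \left(-2\right) + k\right) \left(-18 + b{\left(6 \right)}\right) = \left(\left(-8\right) \left(-2\right) + 12\right) \left(-18 - 3\right) = \left(16 + 12\right) \left(-21\right) = 28 \left(-21\right) = -588$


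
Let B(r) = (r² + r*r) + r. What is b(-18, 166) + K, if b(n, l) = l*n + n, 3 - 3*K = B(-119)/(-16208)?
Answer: -48695639/16208 ≈ -3004.4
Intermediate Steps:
B(r) = r + 2*r² (B(r) = (r² + r²) + r = 2*r² + r = r + 2*r²)
K = 25609/16208 (K = 1 - (-119*(1 + 2*(-119)))/(3*(-16208)) = 1 - (-119*(1 - 238))*(-1)/(3*16208) = 1 - (-119*(-237))*(-1)/(3*16208) = 1 - 9401*(-1)/16208 = 1 - ⅓*(-28203/16208) = 1 + 9401/16208 = 25609/16208 ≈ 1.5800)
b(n, l) = n + l*n
b(-18, 166) + K = -18*(1 + 166) + 25609/16208 = -18*167 + 25609/16208 = -3006 + 25609/16208 = -48695639/16208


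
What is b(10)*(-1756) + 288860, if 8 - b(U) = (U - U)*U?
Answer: 274812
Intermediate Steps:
b(U) = 8 (b(U) = 8 - (U - U)*U = 8 - 0*U = 8 - 1*0 = 8 + 0 = 8)
b(10)*(-1756) + 288860 = 8*(-1756) + 288860 = -14048 + 288860 = 274812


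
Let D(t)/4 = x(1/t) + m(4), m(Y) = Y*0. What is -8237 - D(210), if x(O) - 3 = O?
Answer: -866147/105 ≈ -8249.0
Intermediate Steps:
x(O) = 3 + O
m(Y) = 0
D(t) = 12 + 4/t (D(t) = 4*((3 + 1/t) + 0) = 4*(3 + 1/t) = 12 + 4/t)
-8237 - D(210) = -8237 - (12 + 4/210) = -8237 - (12 + 4*(1/210)) = -8237 - (12 + 2/105) = -8237 - 1*1262/105 = -8237 - 1262/105 = -866147/105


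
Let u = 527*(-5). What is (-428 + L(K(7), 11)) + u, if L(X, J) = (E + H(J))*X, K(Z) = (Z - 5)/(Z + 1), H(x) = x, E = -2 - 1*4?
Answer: -12247/4 ≈ -3061.8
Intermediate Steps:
E = -6 (E = -2 - 4 = -6)
K(Z) = (-5 + Z)/(1 + Z)
L(X, J) = X*(-6 + J) (L(X, J) = (-6 + J)*X = X*(-6 + J))
u = -2635
(-428 + L(K(7), 11)) + u = (-428 + ((-5 + 7)/(1 + 7))*(-6 + 11)) - 2635 = (-428 + (2/8)*5) - 2635 = (-428 + ((⅛)*2)*5) - 2635 = (-428 + (¼)*5) - 2635 = (-428 + 5/4) - 2635 = -1707/4 - 2635 = -12247/4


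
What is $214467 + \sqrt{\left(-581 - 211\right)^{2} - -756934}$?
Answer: $214467 + \sqrt{1384198} \approx 2.1564 \cdot 10^{5}$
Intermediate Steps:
$214467 + \sqrt{\left(-581 - 211\right)^{2} - -756934} = 214467 + \sqrt{\left(-792\right)^{2} + 756934} = 214467 + \sqrt{627264 + 756934} = 214467 + \sqrt{1384198}$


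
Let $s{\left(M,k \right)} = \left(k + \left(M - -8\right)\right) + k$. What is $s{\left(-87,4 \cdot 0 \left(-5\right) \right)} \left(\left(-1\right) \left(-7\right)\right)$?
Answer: $-553$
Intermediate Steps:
$s{\left(M,k \right)} = 8 + M + 2 k$ ($s{\left(M,k \right)} = \left(k + \left(M + 8\right)\right) + k = \left(k + \left(8 + M\right)\right) + k = \left(8 + M + k\right) + k = 8 + M + 2 k$)
$s{\left(-87,4 \cdot 0 \left(-5\right) \right)} \left(\left(-1\right) \left(-7\right)\right) = \left(8 - 87 + 2 \cdot 4 \cdot 0 \left(-5\right)\right) \left(\left(-1\right) \left(-7\right)\right) = \left(8 - 87 + 2 \cdot 0 \left(-5\right)\right) 7 = \left(8 - 87 + 2 \cdot 0\right) 7 = \left(8 - 87 + 0\right) 7 = \left(-79\right) 7 = -553$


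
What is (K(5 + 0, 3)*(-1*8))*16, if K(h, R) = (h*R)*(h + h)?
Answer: -19200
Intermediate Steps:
K(h, R) = 2*R*h**2 (K(h, R) = (R*h)*(2*h) = 2*R*h**2)
(K(5 + 0, 3)*(-1*8))*16 = ((2*3*(5 + 0)**2)*(-1*8))*16 = ((2*3*5**2)*(-8))*16 = ((2*3*25)*(-8))*16 = (150*(-8))*16 = -1200*16 = -19200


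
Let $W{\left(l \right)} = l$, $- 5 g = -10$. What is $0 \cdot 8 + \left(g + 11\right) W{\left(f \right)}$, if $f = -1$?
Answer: $-13$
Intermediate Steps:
$g = 2$ ($g = \left(- \frac{1}{5}\right) \left(-10\right) = 2$)
$0 \cdot 8 + \left(g + 11\right) W{\left(f \right)} = 0 \cdot 8 + \left(2 + 11\right) \left(-1\right) = 0 + 13 \left(-1\right) = 0 - 13 = -13$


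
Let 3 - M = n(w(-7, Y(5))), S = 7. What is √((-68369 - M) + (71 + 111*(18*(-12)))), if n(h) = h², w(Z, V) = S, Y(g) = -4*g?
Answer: 2*I*√23057 ≈ 303.69*I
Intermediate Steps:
w(Z, V) = 7
M = -46 (M = 3 - 1*7² = 3 - 1*49 = 3 - 49 = -46)
√((-68369 - M) + (71 + 111*(18*(-12)))) = √((-68369 - 1*(-46)) + (71 + 111*(18*(-12)))) = √((-68369 + 46) + (71 + 111*(-216))) = √(-68323 + (71 - 23976)) = √(-68323 - 23905) = √(-92228) = 2*I*√23057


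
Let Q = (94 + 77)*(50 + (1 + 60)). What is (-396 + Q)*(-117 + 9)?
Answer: -2007180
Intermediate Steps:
Q = 18981 (Q = 171*(50 + 61) = 171*111 = 18981)
(-396 + Q)*(-117 + 9) = (-396 + 18981)*(-117 + 9) = 18585*(-108) = -2007180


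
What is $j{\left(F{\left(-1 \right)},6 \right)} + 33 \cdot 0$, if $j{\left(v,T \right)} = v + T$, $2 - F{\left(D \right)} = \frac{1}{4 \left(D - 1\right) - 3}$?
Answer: $\frac{89}{11} \approx 8.0909$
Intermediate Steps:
$F{\left(D \right)} = 2 - \frac{1}{-7 + 4 D}$ ($F{\left(D \right)} = 2 - \frac{1}{4 \left(D - 1\right) - 3} = 2 - \frac{1}{4 \left(-1 + D\right) - 3} = 2 - \frac{1}{\left(-4 + 4 D\right) - 3} = 2 - \frac{1}{-7 + 4 D}$)
$j{\left(v,T \right)} = T + v$
$j{\left(F{\left(-1 \right)},6 \right)} + 33 \cdot 0 = \left(6 + \frac{-15 + 8 \left(-1\right)}{-7 + 4 \left(-1\right)}\right) + 33 \cdot 0 = \left(6 + \frac{-15 - 8}{-7 - 4}\right) + 0 = \left(6 + \frac{1}{-11} \left(-23\right)\right) + 0 = \left(6 - - \frac{23}{11}\right) + 0 = \left(6 + \frac{23}{11}\right) + 0 = \frac{89}{11} + 0 = \frac{89}{11}$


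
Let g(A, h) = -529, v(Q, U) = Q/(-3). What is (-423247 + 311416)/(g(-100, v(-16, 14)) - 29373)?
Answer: 111831/29902 ≈ 3.7399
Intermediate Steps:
v(Q, U) = -Q/3 (v(Q, U) = Q*(-⅓) = -Q/3)
(-423247 + 311416)/(g(-100, v(-16, 14)) - 29373) = (-423247 + 311416)/(-529 - 29373) = -111831/(-29902) = -111831*(-1/29902) = 111831/29902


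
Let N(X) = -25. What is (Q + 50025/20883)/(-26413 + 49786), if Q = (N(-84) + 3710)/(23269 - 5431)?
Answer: 323099935/2902232842614 ≈ 0.00011133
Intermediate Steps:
Q = 3685/17838 (Q = (-25 + 3710)/(23269 - 5431) = 3685/17838 ≈ 0.20658)
(Q + 50025/20883)/(-26413 + 49786) = (3685/17838 + 50025/20883)/(-26413 + 49786) = (3685/17838 + 50025*(1/20883))/23373 = (3685/17838 + 16675/6961)*(1/23373) = (323099935/124170318)*(1/23373) = 323099935/2902232842614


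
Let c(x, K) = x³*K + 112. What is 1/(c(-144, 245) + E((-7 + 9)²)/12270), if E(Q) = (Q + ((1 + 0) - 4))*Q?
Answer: -6135/4488157213678 ≈ -1.3669e-9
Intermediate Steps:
E(Q) = Q*(-3 + Q) (E(Q) = (Q + (1 - 4))*Q = (Q - 3)*Q = (-3 + Q)*Q = Q*(-3 + Q))
c(x, K) = 112 + K*x³ (c(x, K) = K*x³ + 112 = 112 + K*x³)
1/(c(-144, 245) + E((-7 + 9)²)/12270) = 1/((112 + 245*(-144)³) + ((-7 + 9)²*(-3 + (-7 + 9)²))/12270) = 1/((112 + 245*(-2985984)) + (2²*(-3 + 2²))*(1/12270)) = 1/((112 - 731566080) + (4*(-3 + 4))*(1/12270)) = 1/(-731565968 + (4*1)*(1/12270)) = 1/(-731565968 + 4*(1/12270)) = 1/(-731565968 + 2/6135) = 1/(-4488157213678/6135) = -6135/4488157213678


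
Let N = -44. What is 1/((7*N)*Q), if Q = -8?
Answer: 1/2464 ≈ 0.00040584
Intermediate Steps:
1/((7*N)*Q) = 1/((7*(-44))*(-8)) = 1/(-308*(-8)) = 1/2464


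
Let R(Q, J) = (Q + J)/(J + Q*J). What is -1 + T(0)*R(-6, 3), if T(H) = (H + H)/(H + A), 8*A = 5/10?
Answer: -1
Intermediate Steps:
R(Q, J) = (J + Q)/(J + J*Q)
A = 1/16 (A = (5/10)/8 = (5*(⅒))/8 = (⅛)*(½) = 1/16 ≈ 0.062500)
T(H) = 2*H/(1/16 + H) (T(H) = (H + H)/(H + 1/16) = (2*H)/(1/16 + H) = 2*H/(1/16 + H))
-1 + T(0)*R(-6, 3) = -1 + (32*0/(1 + 16*0))*((3 - 6)/(3*(1 - 6))) = -1 + (32*0/(1 + 0))*((⅓)*(-3)/(-5)) = -1 + (32*0/1)*((⅓)*(-⅕)*(-3)) = -1 + (32*0*1)*(⅕) = -1 + 0*(⅕) = -1 + 0 = -1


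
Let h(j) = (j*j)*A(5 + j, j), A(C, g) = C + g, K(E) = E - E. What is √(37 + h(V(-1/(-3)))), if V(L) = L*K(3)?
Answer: √37 ≈ 6.0828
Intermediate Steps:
K(E) = 0
V(L) = 0 (V(L) = L*0 = 0)
h(j) = j²*(5 + 2*j) (h(j) = (j*j)*((5 + j) + j) = j²*(5 + 2*j))
√(37 + h(V(-1/(-3)))) = √(37 + 0²*(5 + 2*0)) = √(37 + 0*(5 + 0)) = √(37 + 0*5) = √(37 + 0) = √37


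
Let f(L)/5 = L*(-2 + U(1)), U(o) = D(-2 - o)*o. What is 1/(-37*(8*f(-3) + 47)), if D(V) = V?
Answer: -1/23939 ≈ -4.1773e-5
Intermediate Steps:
U(o) = o*(-2 - o) (U(o) = (-2 - o)*o = o*(-2 - o))
f(L) = -25*L (f(L) = 5*(L*(-2 - 1*1*(2 + 1))) = 5*(L*(-2 - 1*1*3)) = 5*(L*(-2 - 3)) = 5*(L*(-5)) = 5*(-5*L) = -25*L)
1/(-37*(8*f(-3) + 47)) = 1/(-37*(8*(-25*(-3)) + 47)) = 1/(-37*(8*75 + 47)) = 1/(-37*(600 + 47)) = 1/(-37*647) = 1/(-23939) = -1/23939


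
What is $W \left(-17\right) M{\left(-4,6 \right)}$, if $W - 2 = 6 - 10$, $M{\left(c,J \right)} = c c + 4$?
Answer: $680$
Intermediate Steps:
$M{\left(c,J \right)} = 4 + c^{2}$ ($M{\left(c,J \right)} = c^{2} + 4 = 4 + c^{2}$)
$W = -2$ ($W = 2 + \left(6 - 10\right) = 2 - 4 = -2$)
$W \left(-17\right) M{\left(-4,6 \right)} = \left(-2\right) \left(-17\right) \left(4 + \left(-4\right)^{2}\right) = 34 \left(4 + 16\right) = 34 \cdot 20 = 680$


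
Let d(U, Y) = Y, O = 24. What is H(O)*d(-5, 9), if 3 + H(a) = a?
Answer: 189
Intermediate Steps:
H(a) = -3 + a
H(O)*d(-5, 9) = (-3 + 24)*9 = 21*9 = 189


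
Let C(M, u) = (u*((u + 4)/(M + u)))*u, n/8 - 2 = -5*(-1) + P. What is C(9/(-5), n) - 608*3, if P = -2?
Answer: 3616/191 ≈ 18.932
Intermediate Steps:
n = 40 (n = 16 + 8*(-5*(-1) - 2) = 16 + 8*(5 - 2) = 16 + 8*3 = 16 + 24 = 40)
C(M, u) = u**2*(4 + u)/(M + u) (C(M, u) = (u*((4 + u)/(M + u)))*u = (u*(4 + u)/(M + u))*u = u**2*(4 + u)/(M + u))
C(9/(-5), n) - 608*3 = 40**2*(4 + 40)/(9/(-5) + 40) - 608*3 = 1600*44/(9*(-1/5) + 40) - 16*114 = 1600*44/(-9/5 + 40) - 1824 = 1600*44/(191/5) - 1824 = 1600*(5/191)*44 - 1824 = 352000/191 - 1824 = 3616/191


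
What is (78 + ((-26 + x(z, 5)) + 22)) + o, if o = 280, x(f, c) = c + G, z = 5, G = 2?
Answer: 361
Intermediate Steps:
x(f, c) = 2 + c (x(f, c) = c + 2 = 2 + c)
(78 + ((-26 + x(z, 5)) + 22)) + o = (78 + ((-26 + (2 + 5)) + 22)) + 280 = (78 + ((-26 + 7) + 22)) + 280 = (78 + (-19 + 22)) + 280 = (78 + 3) + 280 = 81 + 280 = 361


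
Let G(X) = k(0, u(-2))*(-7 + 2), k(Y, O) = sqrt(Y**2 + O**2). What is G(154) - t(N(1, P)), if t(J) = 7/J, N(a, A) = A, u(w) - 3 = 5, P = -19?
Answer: -753/19 ≈ -39.632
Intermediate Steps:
u(w) = 8 (u(w) = 3 + 5 = 8)
k(Y, O) = sqrt(O**2 + Y**2)
G(X) = -40 (G(X) = sqrt(8**2 + 0**2)*(-7 + 2) = sqrt(64 + 0)*(-5) = sqrt(64)*(-5) = 8*(-5) = -40)
G(154) - t(N(1, P)) = -40 - 7/(-19) = -40 - 7*(-1)/19 = -40 - 1*(-7/19) = -40 + 7/19 = -753/19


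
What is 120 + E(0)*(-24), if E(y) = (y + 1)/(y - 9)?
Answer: 368/3 ≈ 122.67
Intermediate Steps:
E(y) = (1 + y)/(-9 + y)
120 + E(0)*(-24) = 120 + ((1 + 0)/(-9 + 0))*(-24) = 120 + (1/(-9))*(-24) = 120 - ⅑*1*(-24) = 120 - ⅑*(-24) = 120 + 8/3 = 368/3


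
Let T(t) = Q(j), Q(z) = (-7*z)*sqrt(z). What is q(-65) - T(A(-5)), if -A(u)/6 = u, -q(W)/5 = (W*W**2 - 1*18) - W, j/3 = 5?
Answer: 1372890 + 105*sqrt(15) ≈ 1.3733e+6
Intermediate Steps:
j = 15 (j = 3*5 = 15)
Q(z) = -7*z**(3/2)
q(W) = 90 - 5*W**3 + 5*W (q(W) = -5*((W*W**2 - 1*18) - W) = -5*((W**3 - 18) - W) = -5*((-18 + W**3) - W) = -5*(-18 + W**3 - W) = 90 - 5*W**3 + 5*W)
A(u) = -6*u
T(t) = -105*sqrt(15)
q(-65) - T(A(-5)) = (90 - 5*(-65)**3 + 5*(-65)) - (-105)*sqrt(15) = (90 - 5*(-274625) - 325) + 105*sqrt(15) = (90 + 1373125 - 325) + 105*sqrt(15) = 1372890 + 105*sqrt(15)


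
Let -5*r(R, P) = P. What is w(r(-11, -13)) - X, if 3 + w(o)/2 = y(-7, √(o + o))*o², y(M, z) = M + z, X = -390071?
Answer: 9749259/25 + 338*√130/125 ≈ 3.9000e+5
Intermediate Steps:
r(R, P) = -P/5
w(o) = -6 + 2*o²*(-7 + √2*√o) (w(o) = -6 + 2*((-7 + √(o + o))*o²) = -6 + 2*((-7 + √(2*o))*o²) = -6 + 2*((-7 + √2*√o)*o²) = -6 + 2*(o²*(-7 + √2*√o)) = -6 + 2*o²*(-7 + √2*√o))
w(r(-11, -13)) - X = (-6 + 2*(-⅕*(-13))²*(-7 + √2*√(-⅕*(-13)))) - 1*(-390071) = (-6 + 2*(13/5)²*(-7 + √2*√(13/5))) + 390071 = (-6 + 2*(169/25)*(-7 + √2*(√65/5))) + 390071 = (-6 + 2*(169/25)*(-7 + √130/5)) + 390071 = (-6 + (-2366/25 + 338*√130/125)) + 390071 = (-2516/25 + 338*√130/125) + 390071 = 9749259/25 + 338*√130/125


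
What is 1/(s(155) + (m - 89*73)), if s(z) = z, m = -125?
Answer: -1/6467 ≈ -0.00015463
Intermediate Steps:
1/(s(155) + (m - 89*73)) = 1/(155 + (-125 - 89*73)) = 1/(155 + (-125 - 6497)) = 1/(155 - 6622) = 1/(-6467) = -1/6467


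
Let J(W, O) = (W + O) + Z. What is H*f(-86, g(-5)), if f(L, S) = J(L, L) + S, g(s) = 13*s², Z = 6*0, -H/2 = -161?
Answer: 49266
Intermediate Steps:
H = 322 (H = -2*(-161) = 322)
Z = 0
J(W, O) = O + W (J(W, O) = (W + O) + 0 = (O + W) + 0 = O + W)
f(L, S) = S + 2*L (f(L, S) = (L + L) + S = 2*L + S = S + 2*L)
H*f(-86, g(-5)) = 322*(13*(-5)² + 2*(-86)) = 322*(13*25 - 172) = 322*(325 - 172) = 322*153 = 49266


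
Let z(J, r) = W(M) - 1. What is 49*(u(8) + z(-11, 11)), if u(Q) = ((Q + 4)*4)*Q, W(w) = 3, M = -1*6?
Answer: 18914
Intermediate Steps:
M = -6
z(J, r) = 2 (z(J, r) = 3 - 1 = 2)
u(Q) = Q*(16 + 4*Q) (u(Q) = ((4 + Q)*4)*Q = (16 + 4*Q)*Q = Q*(16 + 4*Q))
49*(u(8) + z(-11, 11)) = 49*(4*8*(4 + 8) + 2) = 49*(4*8*12 + 2) = 49*(384 + 2) = 49*386 = 18914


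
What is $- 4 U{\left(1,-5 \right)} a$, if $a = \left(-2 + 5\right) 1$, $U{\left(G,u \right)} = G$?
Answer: $-12$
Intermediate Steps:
$a = 3$ ($a = 3 \cdot 1 = 3$)
$- 4 U{\left(1,-5 \right)} a = \left(-4\right) 1 \cdot 3 = \left(-4\right) 3 = -12$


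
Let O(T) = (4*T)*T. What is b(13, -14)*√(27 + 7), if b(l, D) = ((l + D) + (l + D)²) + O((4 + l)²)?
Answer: 334084*√34 ≈ 1.9480e+6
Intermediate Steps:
O(T) = 4*T²
b(l, D) = D + l + (D + l)² + 4*(4 + l)⁴ (b(l, D) = ((l + D) + (l + D)²) + 4*((4 + l)²)² = ((D + l) + (D + l)²) + 4*(4 + l)⁴ = (D + l + (D + l)²) + 4*(4 + l)⁴ = D + l + (D + l)² + 4*(4 + l)⁴)
b(13, -14)*√(27 + 7) = (-14 + 13 + (-14 + 13)² + 4*(4 + 13)⁴)*√(27 + 7) = (-14 + 13 + (-1)² + 4*17⁴)*√34 = (-14 + 13 + 1 + 4*83521)*√34 = (-14 + 13 + 1 + 334084)*√34 = 334084*√34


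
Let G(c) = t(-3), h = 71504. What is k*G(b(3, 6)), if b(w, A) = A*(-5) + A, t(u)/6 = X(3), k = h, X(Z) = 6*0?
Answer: 0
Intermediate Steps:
X(Z) = 0
k = 71504
t(u) = 0 (t(u) = 6*0 = 0)
b(w, A) = -4*A (b(w, A) = -5*A + A = -4*A)
G(c) = 0
k*G(b(3, 6)) = 71504*0 = 0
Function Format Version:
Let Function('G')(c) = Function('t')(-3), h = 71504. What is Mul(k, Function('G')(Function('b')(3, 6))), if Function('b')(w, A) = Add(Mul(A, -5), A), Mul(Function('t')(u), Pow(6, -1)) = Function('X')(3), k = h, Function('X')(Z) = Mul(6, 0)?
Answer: 0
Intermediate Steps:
Function('X')(Z) = 0
k = 71504
Function('t')(u) = 0 (Function('t')(u) = Mul(6, 0) = 0)
Function('b')(w, A) = Mul(-4, A) (Function('b')(w, A) = Add(Mul(-5, A), A) = Mul(-4, A))
Function('G')(c) = 0
Mul(k, Function('G')(Function('b')(3, 6))) = Mul(71504, 0) = 0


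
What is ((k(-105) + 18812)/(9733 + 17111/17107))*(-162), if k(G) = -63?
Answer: -8659956861/27753257 ≈ -312.03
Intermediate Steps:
((k(-105) + 18812)/(9733 + 17111/17107))*(-162) = ((-63 + 18812)/(9733 + 17111/17107))*(-162) = (18749/(9733 + 17111*(1/17107)))*(-162) = (18749/(9733 + 17111/17107))*(-162) = (18749/(166519542/17107))*(-162) = (18749*(17107/166519542))*(-162) = (320739143/166519542)*(-162) = -8659956861/27753257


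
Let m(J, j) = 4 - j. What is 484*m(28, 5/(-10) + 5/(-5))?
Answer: 2662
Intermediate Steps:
484*m(28, 5/(-10) + 5/(-5)) = 484*(4 - (5/(-10) + 5/(-5))) = 484*(4 - (5*(-⅒) + 5*(-⅕))) = 484*(4 - (-½ - 1)) = 484*(4 - 1*(-3/2)) = 484*(4 + 3/2) = 484*(11/2) = 2662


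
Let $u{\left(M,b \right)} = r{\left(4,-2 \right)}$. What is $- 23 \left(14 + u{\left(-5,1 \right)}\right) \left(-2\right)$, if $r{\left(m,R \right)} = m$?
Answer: $828$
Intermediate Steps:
$u{\left(M,b \right)} = 4$
$- 23 \left(14 + u{\left(-5,1 \right)}\right) \left(-2\right) = - 23 \left(14 + 4\right) \left(-2\right) = \left(-23\right) 18 \left(-2\right) = \left(-414\right) \left(-2\right) = 828$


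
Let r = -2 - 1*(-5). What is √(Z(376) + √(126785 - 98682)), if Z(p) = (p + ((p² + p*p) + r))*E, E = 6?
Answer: √(1698786 + √28103) ≈ 1303.4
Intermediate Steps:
r = 3 (r = -2 + 5 = 3)
Z(p) = 18 + 6*p + 12*p² (Z(p) = (p + ((p² + p*p) + 3))*6 = (p + ((p² + p²) + 3))*6 = (p + (2*p² + 3))*6 = (p + (3 + 2*p²))*6 = (3 + p + 2*p²)*6 = 18 + 6*p + 12*p²)
√(Z(376) + √(126785 - 98682)) = √((18 + 6*376 + 12*376²) + √(126785 - 98682)) = √((18 + 2256 + 12*141376) + √28103) = √((18 + 2256 + 1696512) + √28103) = √(1698786 + √28103)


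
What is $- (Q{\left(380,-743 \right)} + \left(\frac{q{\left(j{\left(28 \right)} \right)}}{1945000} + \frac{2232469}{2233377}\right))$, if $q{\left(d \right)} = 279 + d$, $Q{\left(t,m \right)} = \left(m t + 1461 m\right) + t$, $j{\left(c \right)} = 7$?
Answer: $\frac{2970115018993022089}{2171959132500} \approx 1.3675 \cdot 10^{6}$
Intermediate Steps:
$Q{\left(t,m \right)} = t + 1461 m + m t$ ($Q{\left(t,m \right)} = \left(1461 m + m t\right) + t = t + 1461 m + m t$)
$- (Q{\left(380,-743 \right)} + \left(\frac{q{\left(j{\left(28 \right)} \right)}}{1945000} + \frac{2232469}{2233377}\right)) = - (\left(380 + 1461 \left(-743\right) - 282340\right) + \left(\frac{279 + 7}{1945000} + \frac{2232469}{2233377}\right)) = - (\left(380 - 1085523 - 282340\right) + \left(286 \cdot \frac{1}{1945000} + 2232469 \cdot \frac{1}{2233377}\right)) = - (-1367483 + \left(\frac{143}{972500} + \frac{2232469}{2233377}\right)) = - (-1367483 + \frac{2171395475411}{2171959132500}) = \left(-1\right) \left(- \frac{2970115018993022089}{2171959132500}\right) = \frac{2970115018993022089}{2171959132500}$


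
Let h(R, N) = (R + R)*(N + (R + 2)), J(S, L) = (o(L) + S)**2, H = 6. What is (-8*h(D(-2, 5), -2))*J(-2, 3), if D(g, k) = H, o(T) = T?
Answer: -576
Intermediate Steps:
D(g, k) = 6
J(S, L) = (L + S)**2
h(R, N) = 2*R*(2 + N + R) (h(R, N) = (2*R)*(N + (2 + R)) = (2*R)*(2 + N + R) = 2*R*(2 + N + R))
(-8*h(D(-2, 5), -2))*J(-2, 3) = (-16*6*(2 - 2 + 6))*(3 - 2)**2 = -16*6*6*1**2 = -8*72*1 = -576*1 = -576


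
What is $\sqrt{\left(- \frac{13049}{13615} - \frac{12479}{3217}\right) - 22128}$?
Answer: $\frac{13 i \sqrt{251239432719942310}}{43799455} \approx 148.77 i$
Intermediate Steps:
$\sqrt{\left(- \frac{13049}{13615} - \frac{12479}{3217}\right) - 22128} = \sqrt{- \frac{211880218}{43799455} - 22128} = \sqrt{- \frac{969406220458}{43799455}} = \frac{13 i \sqrt{251239432719942310}}{43799455}$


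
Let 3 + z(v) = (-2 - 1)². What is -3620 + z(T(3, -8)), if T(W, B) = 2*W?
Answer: -3614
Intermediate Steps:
z(v) = 6 (z(v) = -3 + (-2 - 1)² = -3 + (-3)² = -3 + 9 = 6)
-3620 + z(T(3, -8)) = -3620 + 6 = -3614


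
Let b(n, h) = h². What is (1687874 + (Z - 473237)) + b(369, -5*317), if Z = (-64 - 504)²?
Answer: 4049486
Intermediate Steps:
Z = 322624 (Z = (-568)² = 322624)
(1687874 + (Z - 473237)) + b(369, -5*317) = (1687874 + (322624 - 473237)) + (-5*317)² = (1687874 - 150613) + (-1585)² = 1537261 + 2512225 = 4049486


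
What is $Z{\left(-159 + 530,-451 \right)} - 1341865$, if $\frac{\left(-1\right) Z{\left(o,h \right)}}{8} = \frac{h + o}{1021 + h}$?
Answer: $- \frac{76486241}{57} \approx -1.3419 \cdot 10^{6}$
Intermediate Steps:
$Z{\left(o,h \right)} = - \frac{8 \left(h + o\right)}{1021 + h}$ ($Z{\left(o,h \right)} = - 8 \frac{h + o}{1021 + h} = - \frac{8 \left(h + o\right)}{1021 + h}$)
$Z{\left(-159 + 530,-451 \right)} - 1341865 = \frac{8 \left(\left(-1\right) \left(-451\right) - \left(-159 + 530\right)\right)}{1021 - 451} - 1341865 = \frac{8 \left(451 - 371\right)}{570} - 1341865 = 8 \cdot \frac{1}{570} \left(451 - 371\right) - 1341865 = 8 \cdot \frac{1}{570} \cdot 80 - 1341865 = \frac{64}{57} - 1341865 = - \frac{76486241}{57}$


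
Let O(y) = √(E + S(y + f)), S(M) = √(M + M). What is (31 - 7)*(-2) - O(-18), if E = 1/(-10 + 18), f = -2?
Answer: -48 - √(2 + 32*I*√10)/4 ≈ -49.796 - 1.7608*I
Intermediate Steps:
E = ⅛ (E = 1/8 = ⅛ ≈ 0.12500)
S(M) = √2*√M (S(M) = √(2*M) = √2*√M)
O(y) = √(⅛ + √2*√(-2 + y)) (O(y) = √(⅛ + √2*√(y - 2)) = √(⅛ + √2*√(-2 + y)))
(31 - 7)*(-2) - O(-18) = (31 - 7)*(-2) - √(2 + 16*√2*√(-2 - 18))/4 = 24*(-2) - √(2 + 16*√2*√(-20))/4 = -48 - √(2 + 16*√2*(2*I*√5))/4 = -48 - √(2 + 32*I*√10)/4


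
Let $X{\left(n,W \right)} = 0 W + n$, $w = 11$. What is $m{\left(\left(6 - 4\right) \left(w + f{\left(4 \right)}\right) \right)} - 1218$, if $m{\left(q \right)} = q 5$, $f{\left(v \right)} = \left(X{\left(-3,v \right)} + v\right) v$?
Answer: $-1068$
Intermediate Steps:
$X{\left(n,W \right)} = n$ ($X{\left(n,W \right)} = 0 + n = n$)
$f{\left(v \right)} = v \left(-3 + v\right)$ ($f{\left(v \right)} = \left(-3 + v\right) v = v \left(-3 + v\right)$)
$m{\left(q \right)} = 5 q$
$m{\left(\left(6 - 4\right) \left(w + f{\left(4 \right)}\right) \right)} - 1218 = 5 \left(6 - 4\right) \left(11 + 4 \left(-3 + 4\right)\right) - 1218 = 5 \cdot 2 \left(11 + 4 \cdot 1\right) - 1218 = 5 \cdot 2 \left(11 + 4\right) - 1218 = 5 \cdot 2 \cdot 15 - 1218 = 5 \cdot 30 - 1218 = 150 - 1218 = -1068$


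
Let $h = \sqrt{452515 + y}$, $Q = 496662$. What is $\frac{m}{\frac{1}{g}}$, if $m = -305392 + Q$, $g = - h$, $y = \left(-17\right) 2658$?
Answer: $- 191270 \sqrt{407329} \approx -1.2207 \cdot 10^{8}$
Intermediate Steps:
$y = -45186$
$h = \sqrt{407329}$ ($h = \sqrt{452515 - 45186} = \sqrt{407329} \approx 638.22$)
$g = - \sqrt{407329} \approx -638.22$
$m = 191270$ ($m = -305392 + 496662 = 191270$)
$\frac{m}{\frac{1}{g}} = \frac{191270}{\frac{1}{\left(-1\right) \sqrt{407329}}} = \frac{191270}{\left(- \frac{1}{407329}\right) \sqrt{407329}} = 191270 \left(- \sqrt{407329}\right) = - 191270 \sqrt{407329}$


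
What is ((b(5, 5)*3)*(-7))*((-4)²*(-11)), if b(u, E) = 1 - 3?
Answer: -7392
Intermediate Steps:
b(u, E) = -2
((b(5, 5)*3)*(-7))*((-4)²*(-11)) = (-2*3*(-7))*((-4)²*(-11)) = (-6*(-7))*(16*(-11)) = 42*(-176) = -7392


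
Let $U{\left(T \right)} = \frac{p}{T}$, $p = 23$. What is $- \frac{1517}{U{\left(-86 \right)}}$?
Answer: $\frac{130462}{23} \approx 5672.3$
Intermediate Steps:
$U{\left(T \right)} = \frac{23}{T}$
$- \frac{1517}{U{\left(-86 \right)}} = - \frac{1517}{23 \frac{1}{-86}} = - \frac{1517}{23 \left(- \frac{1}{86}\right)} = - \frac{1517}{- \frac{23}{86}} = \left(-1517\right) \left(- \frac{86}{23}\right) = \frac{130462}{23}$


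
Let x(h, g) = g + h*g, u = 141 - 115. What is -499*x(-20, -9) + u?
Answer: -85303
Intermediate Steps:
u = 26
x(h, g) = g + g*h
-499*x(-20, -9) + u = -(-4491)*(1 - 20) + 26 = -(-4491)*(-19) + 26 = -499*171 + 26 = -85329 + 26 = -85303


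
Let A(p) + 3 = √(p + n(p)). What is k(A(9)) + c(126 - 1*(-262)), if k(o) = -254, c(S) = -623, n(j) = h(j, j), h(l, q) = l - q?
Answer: -877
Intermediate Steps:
n(j) = 0 (n(j) = j - j = 0)
A(p) = -3 + √p (A(p) = -3 + √(p + 0) = -3 + √p)
k(A(9)) + c(126 - 1*(-262)) = -254 - 623 = -877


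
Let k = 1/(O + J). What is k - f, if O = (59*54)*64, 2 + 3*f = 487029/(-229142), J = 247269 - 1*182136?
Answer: 84774953669/61647676254 ≈ 1.3752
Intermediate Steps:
J = 65133 (J = 247269 - 182136 = 65133)
f = -945313/687426 (f = -2/3 + (487029/(-229142))/3 = -2/3 + (487029*(-1/229142))/3 = -2/3 + (1/3)*(-487029/229142) = -2/3 - 162343/229142 = -945313/687426 ≈ -1.3751)
O = 203904 (O = 3186*64 = 203904)
k = 1/269037 (k = 1/(203904 + 65133) = 1/269037 ≈ 3.7170e-6)
k - f = 1/269037 - 1*(-945313/687426) = 1/269037 + 945313/687426 = 84774953669/61647676254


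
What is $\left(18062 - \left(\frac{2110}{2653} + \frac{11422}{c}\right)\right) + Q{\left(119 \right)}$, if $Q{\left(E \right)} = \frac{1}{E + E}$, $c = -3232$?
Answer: $\frac{1316616559515}{72883216} \approx 18065.0$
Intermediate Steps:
$Q{\left(E \right)} = \frac{1}{2 E}$
$\left(18062 - \left(\frac{2110}{2653} + \frac{11422}{c}\right)\right) + Q{\left(119 \right)} = \left(18062 - \left(- \frac{5711}{1616} + \frac{2110}{2653}\right)\right) + \frac{1}{2 \cdot 119} = \left(18062 - - \frac{11741523}{4287248}\right) + \frac{1}{2} \cdot \frac{1}{119} = \left(18062 + \left(\frac{5711}{1616} - \frac{2110}{2653}\right)\right) + \frac{1}{238} = \left(18062 + \frac{11741523}{4287248}\right) + \frac{1}{238} = \frac{77448014899}{4287248} + \frac{1}{238} = \frac{1316616559515}{72883216}$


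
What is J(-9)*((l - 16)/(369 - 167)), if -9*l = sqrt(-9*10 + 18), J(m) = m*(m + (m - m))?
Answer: -648/101 - 27*I*sqrt(2)/101 ≈ -6.4158 - 0.37806*I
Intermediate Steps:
J(m) = m**2 (J(m) = m*(m + 0) = m*m = m**2)
l = -2*I*sqrt(2)/3 (l = -sqrt(-9*10 + 18)/9 = -sqrt(-90 + 18)/9 = -2*I*sqrt(2)/3 ≈ -0.94281*I)
J(-9)*((l - 16)/(369 - 167)) = (-9)**2*((-2*I*sqrt(2)/3 - 16)/(369 - 167)) = 81*((-16 - 2*I*sqrt(2)/3)/202) = 81*((-16 - 2*I*sqrt(2)/3)*(1/202)) = 81*(-8/101 - I*sqrt(2)/303) = -648/101 - 27*I*sqrt(2)/101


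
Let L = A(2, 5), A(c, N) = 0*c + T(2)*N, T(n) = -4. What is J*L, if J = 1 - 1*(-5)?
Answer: -120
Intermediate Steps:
J = 6 (J = 1 + 5 = 6)
A(c, N) = -4*N (A(c, N) = 0*c - 4*N = 0 - 4*N = -4*N)
L = -20 (L = -4*5 = -20)
J*L = 6*(-20) = -120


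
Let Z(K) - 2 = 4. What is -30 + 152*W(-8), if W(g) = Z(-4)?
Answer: 882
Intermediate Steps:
Z(K) = 6 (Z(K) = 2 + 4 = 6)
W(g) = 6
-30 + 152*W(-8) = -30 + 152*6 = -30 + 912 = 882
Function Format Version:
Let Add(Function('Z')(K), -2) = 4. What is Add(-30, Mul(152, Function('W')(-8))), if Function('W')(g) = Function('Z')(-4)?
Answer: 882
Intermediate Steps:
Function('Z')(K) = 6 (Function('Z')(K) = Add(2, 4) = 6)
Function('W')(g) = 6
Add(-30, Mul(152, Function('W')(-8))) = Add(-30, Mul(152, 6)) = Add(-30, 912) = 882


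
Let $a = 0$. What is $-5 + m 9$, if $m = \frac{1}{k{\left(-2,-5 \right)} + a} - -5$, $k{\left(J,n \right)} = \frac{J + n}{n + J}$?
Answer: $49$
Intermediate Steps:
$k{\left(J,n \right)} = 1$ ($k{\left(J,n \right)} = \frac{J + n}{J + n} = 1$)
$m = 6$ ($m = \frac{1}{1 + 0} - -5 = 1^{-1} + 5 = 1 + 5 = 6$)
$-5 + m 9 = -5 + 6 \cdot 9 = -5 + 54 = 49$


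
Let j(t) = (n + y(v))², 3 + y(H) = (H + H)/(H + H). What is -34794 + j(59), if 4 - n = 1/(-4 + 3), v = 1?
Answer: -34785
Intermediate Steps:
y(H) = -2 (y(H) = -3 + (H + H)/(H + H) = -3 + (2*H)/((2*H)) = -3 + (2*H)*(1/(2*H)) = -3 + 1 = -2)
n = 5 (n = 4 - 1/(-4 + 3) = 4 - 1/(-1) = 4 - 1*(-1) = 4 + 1 = 5)
j(t) = 9 (j(t) = (5 - 2)² = 3² = 9)
-34794 + j(59) = -34794 + 9 = -34785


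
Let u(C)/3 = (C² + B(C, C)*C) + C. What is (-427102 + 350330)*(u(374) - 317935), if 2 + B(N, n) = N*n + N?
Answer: -12088601342812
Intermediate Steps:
B(N, n) = -2 + N + N*n (B(N, n) = -2 + (N*n + N) = -2 + (N + N*n) = -2 + N + N*n)
u(C) = 3*C + 3*C² + 3*C*(-2 + C + C²) (u(C) = 3*((C² + (-2 + C + C*C)*C) + C) = 3*((C² + (-2 + C + C²)*C) + C) = 3*((C² + C*(-2 + C + C²)) + C) = 3*(C + C² + C*(-2 + C + C²)) = 3*C + 3*C² + 3*C*(-2 + C + C²))
(-427102 + 350330)*(u(374) - 317935) = (-427102 + 350330)*(3*374*(-1 + 374² + 2*374) - 317935) = -76772*(3*374*(-1 + 139876 + 748) - 317935) = -76772*(3*374*140623 - 317935) = -76772*(157779006 - 317935) = -76772*157461071 = -12088601342812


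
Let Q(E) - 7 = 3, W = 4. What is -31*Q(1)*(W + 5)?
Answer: -2790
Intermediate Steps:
Q(E) = 10 (Q(E) = 7 + 3 = 10)
-31*Q(1)*(W + 5) = -310*(4 + 5) = -310*9 = -31*90 = -2790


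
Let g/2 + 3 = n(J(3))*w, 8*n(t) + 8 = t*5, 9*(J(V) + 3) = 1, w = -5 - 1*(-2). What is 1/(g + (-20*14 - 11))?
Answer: -6/1681 ≈ -0.0035693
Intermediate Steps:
w = -3 (w = -5 + 2 = -3)
J(V) = -26/9 (J(V) = -3 + (⅑)*1 = -3 + ⅑ = -26/9)
n(t) = -1 + 5*t/8 (n(t) = -1 + (t*5)/8 = -1 + (5*t)/8 = -1 + 5*t/8)
g = 65/6 (g = -6 + 2*((-1 + (5/8)*(-26/9))*(-3)) = -6 + 2*((-1 - 65/36)*(-3)) = -6 + 2*(-101/36*(-3)) = -6 + 2*(101/12) = -6 + 101/6 = 65/6 ≈ 10.833)
1/(g + (-20*14 - 11)) = 1/(65/6 + (-20*14 - 11)) = 1/(65/6 + (-280 - 11)) = 1/(65/6 - 291) = 1/(-1681/6) = -6/1681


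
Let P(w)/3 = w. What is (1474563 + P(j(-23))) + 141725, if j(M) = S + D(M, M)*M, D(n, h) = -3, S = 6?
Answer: 1616513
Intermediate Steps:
j(M) = 6 - 3*M
P(w) = 3*w
(1474563 + P(j(-23))) + 141725 = (1474563 + 3*(6 - 3*(-23))) + 141725 = (1474563 + 3*(6 + 69)) + 141725 = (1474563 + 3*75) + 141725 = (1474563 + 225) + 141725 = 1474788 + 141725 = 1616513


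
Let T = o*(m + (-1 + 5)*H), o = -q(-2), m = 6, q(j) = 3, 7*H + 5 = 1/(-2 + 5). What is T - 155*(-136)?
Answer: 21070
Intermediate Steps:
H = -⅔ (H = -5/7 + 1/(7*(-2 + 5)) = -5/7 + (⅐)/3 = -5/7 + (⅐)*(⅓) = -5/7 + 1/21 = -⅔ ≈ -0.66667)
o = -3 (o = -1*3 = -3)
T = -10 (T = -3*(6 + (-1 + 5)*(-⅔)) = -3*(6 + 4*(-⅔)) = -3*(6 - 8/3) = -3*10/3 = -10)
T - 155*(-136) = -10 - 155*(-136) = -10 + 21080 = 21070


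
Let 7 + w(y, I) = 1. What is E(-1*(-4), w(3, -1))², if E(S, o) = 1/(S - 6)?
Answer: ¼ ≈ 0.25000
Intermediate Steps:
w(y, I) = -6 (w(y, I) = -7 + 1 = -6)
E(S, o) = 1/(-6 + S)
E(-1*(-4), w(3, -1))² = (1/(-6 - 1*(-4)))² = (1/(-6 + 4))² = (1/(-2))² = (-½)² = ¼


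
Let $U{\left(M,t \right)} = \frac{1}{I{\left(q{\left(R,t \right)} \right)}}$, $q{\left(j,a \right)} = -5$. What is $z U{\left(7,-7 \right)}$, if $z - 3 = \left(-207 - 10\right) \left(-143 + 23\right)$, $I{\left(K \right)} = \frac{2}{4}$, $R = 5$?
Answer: $52086$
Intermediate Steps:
$I{\left(K \right)} = \frac{1}{2}$ ($I{\left(K \right)} = 2 \cdot \frac{1}{4} = \frac{1}{2}$)
$U{\left(M,t \right)} = 2$ ($U{\left(M,t \right)} = \frac{1}{\frac{1}{2}} = 2$)
$z = 26043$ ($z = 3 + \left(-207 - 10\right) \left(-143 + 23\right) = 3 - -26040 = 3 + 26040 = 26043$)
$z U{\left(7,-7 \right)} = 26043 \cdot 2 = 52086$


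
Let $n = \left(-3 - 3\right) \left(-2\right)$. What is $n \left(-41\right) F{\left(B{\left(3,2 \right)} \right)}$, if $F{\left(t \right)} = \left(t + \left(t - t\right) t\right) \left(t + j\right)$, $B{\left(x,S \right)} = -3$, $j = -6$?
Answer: $-13284$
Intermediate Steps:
$F{\left(t \right)} = t \left(-6 + t\right)$ ($F{\left(t \right)} = \left(t + \left(t - t\right) t\right) \left(t - 6\right) = \left(t + 0 t\right) \left(-6 + t\right) = \left(t + 0\right) \left(-6 + t\right) = t \left(-6 + t\right)$)
$n = 12$ ($n = \left(-6\right) \left(-2\right) = 12$)
$n \left(-41\right) F{\left(B{\left(3,2 \right)} \right)} = 12 \left(-41\right) \left(- 3 \left(-6 - 3\right)\right) = - 492 \left(\left(-3\right) \left(-9\right)\right) = \left(-492\right) 27 = -13284$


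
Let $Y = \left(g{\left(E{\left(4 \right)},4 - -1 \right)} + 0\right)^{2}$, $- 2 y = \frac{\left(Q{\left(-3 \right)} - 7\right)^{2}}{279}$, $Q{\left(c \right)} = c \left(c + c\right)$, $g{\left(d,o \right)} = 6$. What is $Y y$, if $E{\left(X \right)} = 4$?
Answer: $- \frac{242}{31} \approx -7.8064$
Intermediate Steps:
$Q{\left(c \right)} = 2 c^{2}$ ($Q{\left(c \right)} = c 2 c = 2 c^{2}$)
$y = - \frac{121}{558}$ ($y = - \frac{\left(2 \left(-3\right)^{2} - 7\right)^{2} \cdot \frac{1}{279}}{2} = - \frac{\left(2 \cdot 9 - 7\right)^{2} \cdot \frac{1}{279}}{2} = - \frac{\left(18 - 7\right)^{2} \cdot \frac{1}{279}}{2} = - \frac{11^{2} \cdot \frac{1}{279}}{2} = - \frac{121 \cdot \frac{1}{279}}{2} = \left(- \frac{1}{2}\right) \frac{121}{279} = - \frac{121}{558} \approx -0.21685$)
$Y = 36$ ($Y = \left(6 + 0\right)^{2} = 6^{2} = 36$)
$Y y = 36 \left(- \frac{121}{558}\right) = - \frac{242}{31}$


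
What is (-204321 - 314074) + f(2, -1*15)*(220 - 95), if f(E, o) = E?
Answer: -518145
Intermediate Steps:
(-204321 - 314074) + f(2, -1*15)*(220 - 95) = (-204321 - 314074) + 2*(220 - 95) = -518395 + 2*125 = -518395 + 250 = -518145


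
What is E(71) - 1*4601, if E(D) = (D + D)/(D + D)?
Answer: -4600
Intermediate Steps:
E(D) = 1 (E(D) = (2*D)/((2*D)) = (2*D)*(1/(2*D)) = 1)
E(71) - 1*4601 = 1 - 1*4601 = 1 - 4601 = -4600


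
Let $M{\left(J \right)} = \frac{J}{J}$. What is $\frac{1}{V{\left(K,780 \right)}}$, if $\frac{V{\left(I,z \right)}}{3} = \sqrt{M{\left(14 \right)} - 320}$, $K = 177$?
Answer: $- \frac{i \sqrt{319}}{957} \approx - 0.018663 i$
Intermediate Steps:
$M{\left(J \right)} = 1$
$V{\left(I,z \right)} = 3 i \sqrt{319}$ ($V{\left(I,z \right)} = 3 \sqrt{1 - 320} = 3 \sqrt{-319} = 3 i \sqrt{319}$)
$\frac{1}{V{\left(K,780 \right)}} = \frac{1}{3 i \sqrt{319}} = - \frac{i \sqrt{319}}{957}$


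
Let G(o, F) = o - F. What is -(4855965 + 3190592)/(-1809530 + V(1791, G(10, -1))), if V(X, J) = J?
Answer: 8046557/1809519 ≈ 4.4468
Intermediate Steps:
-(4855965 + 3190592)/(-1809530 + V(1791, G(10, -1))) = -(4855965 + 3190592)/(-1809530 + (10 - 1*(-1))) = -8046557/(-1809530 + (10 + 1)) = -8046557/(-1809530 + 11) = -8046557/(-1809519) = -8046557*(-1)/1809519 = -1*(-8046557/1809519) = 8046557/1809519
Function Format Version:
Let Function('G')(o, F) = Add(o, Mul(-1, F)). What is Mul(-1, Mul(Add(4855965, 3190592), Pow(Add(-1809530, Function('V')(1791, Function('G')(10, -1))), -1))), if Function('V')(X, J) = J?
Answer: Rational(8046557, 1809519) ≈ 4.4468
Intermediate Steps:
Mul(-1, Mul(Add(4855965, 3190592), Pow(Add(-1809530, Function('V')(1791, Function('G')(10, -1))), -1))) = Mul(-1, Mul(Add(4855965, 3190592), Pow(Add(-1809530, Add(10, Mul(-1, -1))), -1))) = Mul(-1, Mul(8046557, Pow(Add(-1809530, Add(10, 1)), -1))) = Mul(-1, Mul(8046557, Pow(Add(-1809530, 11), -1))) = Mul(-1, Mul(8046557, Pow(-1809519, -1))) = Mul(-1, Mul(8046557, Rational(-1, 1809519))) = Mul(-1, Rational(-8046557, 1809519)) = Rational(8046557, 1809519)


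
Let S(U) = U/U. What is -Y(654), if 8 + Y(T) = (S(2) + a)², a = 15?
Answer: -248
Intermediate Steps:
S(U) = 1
Y(T) = 248 (Y(T) = -8 + (1 + 15)² = -8 + 16² = -8 + 256 = 248)
-Y(654) = -1*248 = -248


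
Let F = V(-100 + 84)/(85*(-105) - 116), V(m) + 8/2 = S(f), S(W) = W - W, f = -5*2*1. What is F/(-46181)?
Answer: -4/417522421 ≈ -9.5803e-9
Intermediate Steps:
f = -10 (f = -10*1 = -10)
S(W) = 0
V(m) = -4 (V(m) = -4 + 0 = -4)
F = 4/9041 (F = -4/(85*(-105) - 116) = -4/(-8925 - 116) = -4/(-9041) = -4*(-1/9041) = 4/9041 ≈ 0.00044243)
F/(-46181) = (4/9041)/(-46181) = (4/9041)*(-1/46181) = -4/417522421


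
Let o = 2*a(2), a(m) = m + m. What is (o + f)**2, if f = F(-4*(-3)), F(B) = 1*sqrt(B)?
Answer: 76 + 32*sqrt(3) ≈ 131.43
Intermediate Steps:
F(B) = sqrt(B)
f = 2*sqrt(3) (f = sqrt(-4*(-3)) = sqrt(12) = 2*sqrt(3) ≈ 3.4641)
a(m) = 2*m
o = 8 (o = 2*(2*2) = 2*4 = 8)
(o + f)**2 = (8 + 2*sqrt(3))**2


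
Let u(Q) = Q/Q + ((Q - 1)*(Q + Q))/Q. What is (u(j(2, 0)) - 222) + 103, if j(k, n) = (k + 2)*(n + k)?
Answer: -104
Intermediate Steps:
j(k, n) = (2 + k)*(k + n)
u(Q) = -1 + 2*Q (u(Q) = 1 + ((-1 + Q)*(2*Q))/Q = 1 + (2*Q*(-1 + Q))/Q = 1 + (-2 + 2*Q) = -1 + 2*Q)
(u(j(2, 0)) - 222) + 103 = ((-1 + 2*(2² + 2*2 + 2*0 + 2*0)) - 222) + 103 = ((-1 + 2*(4 + 4 + 0 + 0)) - 222) + 103 = ((-1 + 2*8) - 222) + 103 = ((-1 + 16) - 222) + 103 = (15 - 222) + 103 = -207 + 103 = -104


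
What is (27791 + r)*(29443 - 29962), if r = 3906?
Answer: -16450743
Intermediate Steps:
(27791 + r)*(29443 - 29962) = (27791 + 3906)*(29443 - 29962) = 31697*(-519) = -16450743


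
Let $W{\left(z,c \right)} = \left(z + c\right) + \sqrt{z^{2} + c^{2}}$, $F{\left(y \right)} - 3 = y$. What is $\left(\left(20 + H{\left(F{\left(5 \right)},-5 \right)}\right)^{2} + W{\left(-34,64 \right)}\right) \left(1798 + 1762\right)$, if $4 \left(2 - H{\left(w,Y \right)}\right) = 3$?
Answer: $\frac{3428725}{2} + 7120 \sqrt{1313} \approx 1.9724 \cdot 10^{6}$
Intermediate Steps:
$F{\left(y \right)} = 3 + y$
$H{\left(w,Y \right)} = \frac{5}{4}$ ($H{\left(w,Y \right)} = 2 - \frac{3}{4} = \frac{5}{4}$)
$W{\left(z,c \right)} = c + z + \sqrt{c^{2} + z^{2}}$ ($W{\left(z,c \right)} = \left(c + z\right) + \sqrt{c^{2} + z^{2}} = c + z + \sqrt{c^{2} + z^{2}}$)
$\left(\left(20 + H{\left(F{\left(5 \right)},-5 \right)}\right)^{2} + W{\left(-34,64 \right)}\right) \left(1798 + 1762\right) = \left(\left(20 + \frac{5}{4}\right)^{2} + \left(64 - 34 + \sqrt{64^{2} + \left(-34\right)^{2}}\right)\right) \left(1798 + 1762\right) = \left(\left(\frac{85}{4}\right)^{2} + \left(64 - 34 + \sqrt{4096 + 1156}\right)\right) 3560 = \left(\frac{7225}{16} + \left(64 - 34 + \sqrt{5252}\right)\right) 3560 = \left(\frac{7225}{16} + \left(64 - 34 + 2 \sqrt{1313}\right)\right) 3560 = \left(\frac{7225}{16} + \left(30 + 2 \sqrt{1313}\right)\right) 3560 = \left(\frac{7705}{16} + 2 \sqrt{1313}\right) 3560 = \frac{3428725}{2} + 7120 \sqrt{1313}$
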